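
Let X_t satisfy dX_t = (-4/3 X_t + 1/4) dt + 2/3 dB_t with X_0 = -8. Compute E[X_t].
E[X_t] = 3/16 - 131*exp(-4*t/3)/16

Taking expectations and using E[dB_t] = 0, the mean m(t) = E[X_t] satisfies the ODE m'(t) = a m(t) + b with m(0) = x_0. With a = -4/3, b = 1/4, x_0 = -8, the solution is
  m(t) = x_0 * exp(a t) + (b/a) * (exp(a t) - 1)
       = (-8) * exp((-4/3) t) + ((1/4)/(-4/3)) * (exp((-4/3) t) - 1)
       = 3/16 - 131*exp(-4*t/3)/16.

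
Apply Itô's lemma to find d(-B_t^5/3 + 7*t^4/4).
d(-B_t^5/3 + 7*t^4/4) = (-10*B_t^3/3 + 7*t^3) dt + (-5*B_t^4/3) dB_t

Itô's formula for f(t, x): d f(t, B_t) = (f_t + (1/2) f_xx) dt + f_x dB_t. Compute partials of f(t, x) = 7*t^4/4 - x^5/3:
  f_t(t,x)  = 7*t^3
  f_x(t,x)  = -5*x^4/3
  f_xx(t,x) = -20*x^3/3
Assemble drift = f_t + (1/2) f_xx = 7*t^3 - 10*x^3/3 and diffusion = f_x = -5*x^4/3. Substituting x = B_t:
  d(-B_t^5/3 + 7*t^4/4) = (-10*B_t^3/3 + 7*t^3) dt + (-5*B_t^4/3) dB_t.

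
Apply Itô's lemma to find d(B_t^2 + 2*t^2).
d(B_t^2 + 2*t^2) = (4*t + 1) dt + (2*B_t) dB_t

Itô's formula for f(t, x): d f(t, B_t) = (f_t + (1/2) f_xx) dt + f_x dB_t. Compute partials of f(t, x) = 2*t^2 + x^2:
  f_t(t,x)  = 4*t
  f_x(t,x)  = 2*x
  f_xx(t,x) = 2
Assemble drift = f_t + (1/2) f_xx = 4*t + 1 and diffusion = f_x = 2*x. Substituting x = B_t:
  d(B_t^2 + 2*t^2) = (4*t + 1) dt + (2*B_t) dB_t.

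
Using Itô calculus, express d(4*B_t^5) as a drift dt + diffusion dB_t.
d(4*B_t^5) = (40*B_t^3) dt + (20*B_t^4) dB_t

Itô's formula for f(B_t) gives d f(B_t) = f'(B_t) dB_t + (1/2) f''(B_t) dt. Compute derivatives of f(x) = 4*x^5:
  f'(x)  = 20*x^4
  f''(x) = 80*x^3
Substitute x = B_t and multiply the f'' term by 1/2:
  drift     = (1/2) * (80*x^3) evaluated at B_t = 40*B_t^3
  diffusion = (20*x^4) evaluated at B_t = 20*B_t^4
Therefore d(4*B_t^5) = (40*B_t^3) dt + (20*B_t^4) dB_t.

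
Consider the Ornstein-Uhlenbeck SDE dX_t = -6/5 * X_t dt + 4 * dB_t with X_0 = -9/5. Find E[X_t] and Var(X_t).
E[X_t] = -9*exp(-6*t/5)/5; Var(X_t) = 20/3 - 20*exp(-12*t/5)/3

The OU SDE dX = -theta X dt + sigma dB admits the integrating factor exp(theta t): d(exp(theta t) X_t) = sigma exp(theta t) dB_t. Integrating from 0 to t:
  X_t = x_0 * exp(-theta t) + sigma * int_0^t exp(-theta (t-s)) dB_s.
The Itô integral has mean 0 and (by the Itô isometry) variance sigma^2 * int_0^t exp(-2 theta (t - s)) ds = sigma^2 * (1 - exp(-2 theta t)) / (2 theta).
With theta = 6/5, sigma = 4, x_0 = -9/5:
  E[X_t] = -9/5 * exp(-6/5 t) = -9*exp(-6*t/5)/5
  Var(X_t) = (4)^2 * (1 - exp(-2*6/5 t)) / (2 * 6/5) = 20/3 - 20*exp(-12*t/5)/3.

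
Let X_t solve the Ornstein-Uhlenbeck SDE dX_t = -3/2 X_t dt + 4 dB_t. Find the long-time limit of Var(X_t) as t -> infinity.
lim Var(X_t) = 16/3

The OU SDE dX = -theta X dt + sigma dB admits the integrating factor exp(theta t): d(exp(theta t) X_t) = sigma exp(theta t) dB_t. Integrating from 0 to t gives X_t = x_0 * exp(-theta t) + sigma * int_0^t exp(-theta (t-s)) dB_s for any initial x_0. The Itô integral has variance (by the Itô isometry) sigma^2 * int_0^t exp(-2 theta (t - s)) ds = sigma^2 * (1 - exp(-2 theta t)) / (2 theta), independent of x_0.
With theta = 3/2, sigma = 4:
  Var(X_t) = (4)^2 * (1 - exp(-2*3/2 t)) / (2 * 3/2) = 16/3 - 16*exp(-3*t)/3.
As t -> infinity, exp(-2*3/2 t) -> 0, so the stationary variance is sigma^2 / (2 theta) = 16/3.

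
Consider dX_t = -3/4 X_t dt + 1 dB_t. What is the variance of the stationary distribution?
lim Var(X_t) = 2/3

The OU SDE dX = -theta X dt + sigma dB admits the integrating factor exp(theta t): d(exp(theta t) X_t) = sigma exp(theta t) dB_t. Integrating from 0 to t gives X_t = x_0 * exp(-theta t) + sigma * int_0^t exp(-theta (t-s)) dB_s for any initial x_0. The Itô integral has variance (by the Itô isometry) sigma^2 * int_0^t exp(-2 theta (t - s)) ds = sigma^2 * (1 - exp(-2 theta t)) / (2 theta), independent of x_0.
With theta = 3/4, sigma = 1:
  Var(X_t) = (1)^2 * (1 - exp(-2*3/4 t)) / (2 * 3/4) = 2/3 - 2*exp(-3*t/2)/3.
As t -> infinity, exp(-2*3/4 t) -> 0, so the stationary variance is sigma^2 / (2 theta) = 2/3.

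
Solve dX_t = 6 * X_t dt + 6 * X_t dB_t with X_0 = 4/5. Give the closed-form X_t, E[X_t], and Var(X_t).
X_t = 4/5 * exp((-12) t + (6) B_t); E[X_t] = 4*exp(6*t)/5; Var(X_t) = 16*(exp(36*t) - 1)*exp(12*t)/25

For GBM dX = mu X dt + sigma X dB with X_0 = x_0, apply Itô to Y = log X: dY = (mu - sigma^2/2) dt + sigma dB, so Y_t = log(x_0) + (mu - sigma^2/2) t + sigma B_t and hence X_t = x_0 * exp((mu - sigma^2/2) t + sigma B_t).
With mu = 6, sigma = 6, x_0 = 4/5, this gives:
  X_t = 4/5 * exp((-12) * t + (6) * B_t).
Since sigma*B_t ~ Normal(0, sigma^2 t), E[exp(sigma*B_t)] = exp(sigma^2 t / 2); so E[X_t] = x_0 * exp((mu - sigma^2/2) t) * exp(sigma^2 t / 2) = x_0 * exp(mu t) = 4*exp(6*t)/5.
Var(X_t) = E[X_t^2] - (E[X_t])^2 = x_0^2 * exp(2 mu t) * (exp(sigma^2 t) - 1) = 16*(exp(36*t) - 1)*exp(12*t)/25.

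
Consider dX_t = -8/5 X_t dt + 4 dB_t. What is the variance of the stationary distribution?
lim Var(X_t) = 5

The OU SDE dX = -theta X dt + sigma dB admits the integrating factor exp(theta t): d(exp(theta t) X_t) = sigma exp(theta t) dB_t. Integrating from 0 to t gives X_t = x_0 * exp(-theta t) + sigma * int_0^t exp(-theta (t-s)) dB_s for any initial x_0. The Itô integral has variance (by the Itô isometry) sigma^2 * int_0^t exp(-2 theta (t - s)) ds = sigma^2 * (1 - exp(-2 theta t)) / (2 theta), independent of x_0.
With theta = 8/5, sigma = 4:
  Var(X_t) = (4)^2 * (1 - exp(-2*8/5 t)) / (2 * 8/5) = 5 - 5*exp(-16*t/5).
As t -> infinity, exp(-2*8/5 t) -> 0, so the stationary variance is sigma^2 / (2 theta) = 5.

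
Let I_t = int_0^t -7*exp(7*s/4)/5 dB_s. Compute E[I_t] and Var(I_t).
E[I_t] = 0; Var(I_t) = 14*exp(7*t/2)/25 - 14/25

The Itô integral of a deterministic integrand f(s) has mean 0 because each increment f(s) * (B_{s+ds} - B_s) has mean 0. By the Itô isometry:
  Var( int_0^t f(s) dB_s ) = E[ (int_0^t f(s) dB_s)^2 ] = int_0^t f(s)^2 ds.
Here f(s) = -7*exp(7*s/4)/5, so f(s)^2 = 49*exp(7*s/2)/25. Integrate:
  int_0^t (49*exp(7*s/2)/25) ds = 14*exp(7*t/2)/25 - 14/25.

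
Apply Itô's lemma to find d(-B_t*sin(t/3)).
d(-B_t*sin(t/3)) = (-B_t*cos(t/3)/3) dt + (-sin(t/3)) dB_t

Itô's formula for f(t, x): d f(t, B_t) = (f_t + (1/2) f_xx) dt + f_x dB_t. Compute partials of f(t, x) = -x*sin(t/3):
  f_t(t,x)  = -x*cos(t/3)/3
  f_x(t,x)  = -sin(t/3)
  f_xx(t,x) = 0
Assemble drift = f_t + (1/2) f_xx = -x*cos(t/3)/3 and diffusion = f_x = -sin(t/3). Substituting x = B_t:
  d(-B_t*sin(t/3)) = (-B_t*cos(t/3)/3) dt + (-sin(t/3)) dB_t.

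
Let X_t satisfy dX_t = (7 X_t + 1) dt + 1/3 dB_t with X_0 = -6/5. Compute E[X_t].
E[X_t] = -37*exp(7*t)/35 - 1/7

Taking expectations and using E[dB_t] = 0, the mean m(t) = E[X_t] satisfies the ODE m'(t) = a m(t) + b with m(0) = x_0. With a = 7, b = 1, x_0 = -6/5, the solution is
  m(t) = x_0 * exp(a t) + (b/a) * (exp(a t) - 1)
       = (-6/5) * exp(7 t) + (1/7) * (exp(7 t) - 1)
       = -37*exp(7*t)/35 - 1/7.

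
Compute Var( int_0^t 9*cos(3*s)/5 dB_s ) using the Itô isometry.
Var = 81*t/50 + 27*sin(6*t)/100

The Itô integral of a deterministic integrand f(s) has mean 0 because each increment f(s) * (B_{s+ds} - B_s) has mean 0. By the Itô isometry:
  Var( int_0^t f(s) dB_s ) = E[ (int_0^t f(s) dB_s)^2 ] = int_0^t f(s)^2 ds.
Here f(s) = 9*cos(3*s)/5, so f(s)^2 = 81*cos(3*s)^2/25. Integrate:
  int_0^t (81*cos(3*s)^2/25) ds = 81*t/50 + 27*sin(6*t)/100.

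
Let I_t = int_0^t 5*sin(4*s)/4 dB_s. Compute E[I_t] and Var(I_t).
E[I_t] = 0; Var(I_t) = 25*t/32 - 25*sin(4*t)*cos(4*t)/128

The Itô integral of a deterministic integrand f(s) has mean 0 because each increment f(s) * (B_{s+ds} - B_s) has mean 0. By the Itô isometry:
  Var( int_0^t f(s) dB_s ) = E[ (int_0^t f(s) dB_s)^2 ] = int_0^t f(s)^2 ds.
Here f(s) = 5*sin(4*s)/4, so f(s)^2 = 25*sin(4*s)^2/16. Integrate:
  int_0^t (25*sin(4*s)^2/16) ds = 25*t/32 - 25*sin(4*t)*cos(4*t)/128.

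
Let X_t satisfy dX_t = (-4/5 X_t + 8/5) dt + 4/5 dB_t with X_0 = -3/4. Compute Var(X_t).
Var(X_t) = 2/5 - 2*exp(-8*t/5)/5

The variance V(t) = Var(X_t) satisfies V'(t) = 2 a V(t) + c^2 with V(0) = 0 (drift coefficient is linear in X, diffusion is constant). With a = -4/5, c = 4/5, the solution is
  V(t) = (c^2 / (2 a)) * (exp(2 a t) - 1)
       = ((4/5)^2 / (2*(-4/5))) * (exp((-8/5) t) - 1)
       = 2/5 - 2*exp(-8*t/5)/5.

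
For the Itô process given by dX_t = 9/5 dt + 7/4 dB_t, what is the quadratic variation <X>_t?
<X>_t = 49*t/16

For an Itô process dX_t = a(t) dt + b(t) dB_t, the quadratic variation is <X>_t = int_0^t b(s)^2 ds (the drift term does not contribute). Here b(s) = 7/4, so
  b(s)^2 = 49/16.
Integrating from 0 to t:
  <X>_t = int_0^t (49/16) ds = 49*t/16.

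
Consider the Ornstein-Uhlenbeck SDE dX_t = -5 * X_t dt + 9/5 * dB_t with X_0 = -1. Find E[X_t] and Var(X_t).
E[X_t] = -exp(-5*t); Var(X_t) = 81/250 - 81*exp(-10*t)/250

The OU SDE dX = -theta X dt + sigma dB admits the integrating factor exp(theta t): d(exp(theta t) X_t) = sigma exp(theta t) dB_t. Integrating from 0 to t:
  X_t = x_0 * exp(-theta t) + sigma * int_0^t exp(-theta (t-s)) dB_s.
The Itô integral has mean 0 and (by the Itô isometry) variance sigma^2 * int_0^t exp(-2 theta (t - s)) ds = sigma^2 * (1 - exp(-2 theta t)) / (2 theta).
With theta = 5, sigma = 9/5, x_0 = -1:
  E[X_t] = -1 * exp(-5 t) = -exp(-5*t)
  Var(X_t) = (9/5)^2 * (1 - exp(-2*5 t)) / (2 * 5) = 81/250 - 81*exp(-10*t)/250.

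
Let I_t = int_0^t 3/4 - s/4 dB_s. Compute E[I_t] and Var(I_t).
E[I_t] = 0; Var(I_t) = t*(t^2 - 9*t + 27)/48

The Itô integral of a deterministic integrand f(s) has mean 0 because each increment f(s) * (B_{s+ds} - B_s) has mean 0. By the Itô isometry:
  Var( int_0^t f(s) dB_s ) = E[ (int_0^t f(s) dB_s)^2 ] = int_0^t f(s)^2 ds.
Here f(s) = 3/4 - s/4, so f(s)^2 = (s - 3)^2/16. Integrate:
  int_0^t ((s - 3)^2/16) ds = t*(t^2 - 9*t + 27)/48.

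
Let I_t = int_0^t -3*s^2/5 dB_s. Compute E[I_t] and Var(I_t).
E[I_t] = 0; Var(I_t) = 9*t^5/125

The Itô integral of a deterministic integrand f(s) has mean 0 because each increment f(s) * (B_{s+ds} - B_s) has mean 0. By the Itô isometry:
  Var( int_0^t f(s) dB_s ) = E[ (int_0^t f(s) dB_s)^2 ] = int_0^t f(s)^2 ds.
Here f(s) = -3*s^2/5, so f(s)^2 = 9*s^4/25. Integrate:
  int_0^t (9*s^4/25) ds = 9*t^5/125.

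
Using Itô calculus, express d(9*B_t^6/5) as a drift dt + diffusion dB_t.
d(9*B_t^6/5) = (27*B_t^4) dt + (54*B_t^5/5) dB_t

Itô's formula for f(B_t) gives d f(B_t) = f'(B_t) dB_t + (1/2) f''(B_t) dt. Compute derivatives of f(x) = 9*x^6/5:
  f'(x)  = 54*x^5/5
  f''(x) = 54*x^4
Substitute x = B_t and multiply the f'' term by 1/2:
  drift     = (1/2) * (54*x^4) evaluated at B_t = 27*B_t^4
  diffusion = (54*x^5/5) evaluated at B_t = 54*B_t^5/5
Therefore d(9*B_t^6/5) = (27*B_t^4) dt + (54*B_t^5/5) dB_t.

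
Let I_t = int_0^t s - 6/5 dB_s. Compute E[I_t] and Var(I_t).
E[I_t] = 0; Var(I_t) = t*(25*t^2 - 90*t + 108)/75

The Itô integral of a deterministic integrand f(s) has mean 0 because each increment f(s) * (B_{s+ds} - B_s) has mean 0. By the Itô isometry:
  Var( int_0^t f(s) dB_s ) = E[ (int_0^t f(s) dB_s)^2 ] = int_0^t f(s)^2 ds.
Here f(s) = s - 6/5, so f(s)^2 = (5*s - 6)^2/25. Integrate:
  int_0^t ((5*s - 6)^2/25) ds = t*(25*t^2 - 90*t + 108)/75.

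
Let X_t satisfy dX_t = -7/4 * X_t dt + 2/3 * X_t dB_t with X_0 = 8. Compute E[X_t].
E[X_t] = 8*exp(-7*t/4)

For GBM dX = mu X dt + sigma X dB with X_0 = x_0, apply Itô to Y = log X: dY = (mu - sigma^2/2) dt + sigma dB, so Y_t = log(x_0) + (mu - sigma^2/2) t + sigma B_t and hence X_t = x_0 * exp((mu - sigma^2/2) t + sigma B_t).
With mu = -7/4, sigma = 2/3, x_0 = 8, this gives:
  X_t = 8 * exp((-71/36) * t + (2/3) * B_t).
Since sigma*B_t ~ Normal(0, sigma^2 t), E[exp(sigma*B_t)] = exp(sigma^2 t / 2); so E[X_t] = x_0 * exp((mu - sigma^2/2) t) * exp(sigma^2 t / 2) = x_0 * exp(mu t) = 8*exp(-7*t/4).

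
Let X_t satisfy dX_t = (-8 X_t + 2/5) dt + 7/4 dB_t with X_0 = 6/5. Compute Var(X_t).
Var(X_t) = 49/256 - 49*exp(-16*t)/256

The variance V(t) = Var(X_t) satisfies V'(t) = 2 a V(t) + c^2 with V(0) = 0 (drift coefficient is linear in X, diffusion is constant). With a = -8, c = 7/4, the solution is
  V(t) = (c^2 / (2 a)) * (exp(2 a t) - 1)
       = ((7/4)^2 / (2*(-8))) * (exp((-16) t) - 1)
       = 49/256 - 49*exp(-16*t)/256.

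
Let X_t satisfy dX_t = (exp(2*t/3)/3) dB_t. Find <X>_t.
<X>_t = exp(4*t/3)/12 - 1/12

For an Itô process dX_t = a(t) dt + b(t) dB_t, the quadratic variation is <X>_t = int_0^t b(s)^2 ds (the drift term does not contribute). Here b(s) = exp(2*s/3)/3, so
  b(s)^2 = exp(4*s/3)/9.
Integrating from 0 to t:
  <X>_t = int_0^t (exp(4*s/3)/9) ds = exp(4*t/3)/12 - 1/12.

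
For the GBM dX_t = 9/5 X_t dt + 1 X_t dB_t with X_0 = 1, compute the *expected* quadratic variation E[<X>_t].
E[<X>_t] = 5*exp(23*t/5)/23 - 5/23

<X>_t = int_0^t (1 * X_s)^2 ds. Taking expectation inside the integral: E[<X>_t] = 1^2 * int_0^t E[X_s^2] ds. For GBM, E[X_s^2] = x_0^2 * exp((2 mu + sigma^2) s). Integrating:
  E[<X>_t] = 1^2 * 1^2 * (exp((2*(9/5) + 1^2) t) - 1) / (2*(9/5) + 1^2)
           = 1^2 * 1^2 * (exp((23/5) t) - 1) / (23/5) = 5*exp(23*t/5)/23 - 5/23.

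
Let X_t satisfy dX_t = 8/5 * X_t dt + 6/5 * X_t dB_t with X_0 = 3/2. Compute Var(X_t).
Var(X_t) = 9*(exp(36*t/25) - 1)*exp(16*t/5)/4

For GBM dX = mu X dt + sigma X dB with X_0 = x_0, apply Itô to Y = log X: dY = (mu - sigma^2/2) dt + sigma dB, so Y_t = log(x_0) + (mu - sigma^2/2) t + sigma B_t and hence X_t = x_0 * exp((mu - sigma^2/2) t + sigma B_t).
With mu = 8/5, sigma = 6/5, x_0 = 3/2, this gives:
  X_t = 3/2 * exp((22/25) * t + (6/5) * B_t).
Since sigma*B_t ~ Normal(0, sigma^2 t), E[exp(sigma*B_t)] = exp(sigma^2 t / 2); so E[X_t] = x_0 * exp((mu - sigma^2/2) t) * exp(sigma^2 t / 2) = x_0 * exp(mu t) = 3*exp(8*t/5)/2.
Var(X_t) = E[X_t^2] - (E[X_t])^2 = x_0^2 * exp(2 mu t) * (exp(sigma^2 t) - 1) = 9*(exp(36*t/25) - 1)*exp(16*t/5)/4.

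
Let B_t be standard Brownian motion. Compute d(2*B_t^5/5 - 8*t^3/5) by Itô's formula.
d(2*B_t^5/5 - 8*t^3/5) = (4*B_t^3 - 24*t^2/5) dt + (2*B_t^4) dB_t

Itô's formula for f(t, x): d f(t, B_t) = (f_t + (1/2) f_xx) dt + f_x dB_t. Compute partials of f(t, x) = -8*t^3/5 + 2*x^5/5:
  f_t(t,x)  = -24*t^2/5
  f_x(t,x)  = 2*x^4
  f_xx(t,x) = 8*x^3
Assemble drift = f_t + (1/2) f_xx = -24*t^2/5 + 4*x^3 and diffusion = f_x = 2*x^4. Substituting x = B_t:
  d(2*B_t^5/5 - 8*t^3/5) = (4*B_t^3 - 24*t^2/5) dt + (2*B_t^4) dB_t.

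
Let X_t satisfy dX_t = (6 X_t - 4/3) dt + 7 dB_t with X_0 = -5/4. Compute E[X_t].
E[X_t] = 2/9 - 53*exp(6*t)/36

Taking expectations and using E[dB_t] = 0, the mean m(t) = E[X_t] satisfies the ODE m'(t) = a m(t) + b with m(0) = x_0. With a = 6, b = -4/3, x_0 = -5/4, the solution is
  m(t) = x_0 * exp(a t) + (b/a) * (exp(a t) - 1)
       = (-5/4) * exp(6 t) + ((-4/3)/6) * (exp(6 t) - 1)
       = 2/9 - 53*exp(6*t)/36.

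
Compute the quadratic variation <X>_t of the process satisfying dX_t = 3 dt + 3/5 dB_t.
<X>_t = 9*t/25

For an Itô process dX_t = a(t) dt + b(t) dB_t, the quadratic variation is <X>_t = int_0^t b(s)^2 ds (the drift term does not contribute). Here b(s) = 3/5, so
  b(s)^2 = 9/25.
Integrating from 0 to t:
  <X>_t = int_0^t (9/25) ds = 9*t/25.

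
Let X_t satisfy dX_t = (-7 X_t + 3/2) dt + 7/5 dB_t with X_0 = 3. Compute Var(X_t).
Var(X_t) = 7/50 - 7*exp(-14*t)/50

The variance V(t) = Var(X_t) satisfies V'(t) = 2 a V(t) + c^2 with V(0) = 0 (drift coefficient is linear in X, diffusion is constant). With a = -7, c = 7/5, the solution is
  V(t) = (c^2 / (2 a)) * (exp(2 a t) - 1)
       = ((7/5)^2 / (2*(-7))) * (exp((-14) t) - 1)
       = 7/50 - 7*exp(-14*t)/50.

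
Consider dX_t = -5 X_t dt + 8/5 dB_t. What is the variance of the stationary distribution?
lim Var(X_t) = 32/125

The OU SDE dX = -theta X dt + sigma dB admits the integrating factor exp(theta t): d(exp(theta t) X_t) = sigma exp(theta t) dB_t. Integrating from 0 to t gives X_t = x_0 * exp(-theta t) + sigma * int_0^t exp(-theta (t-s)) dB_s for any initial x_0. The Itô integral has variance (by the Itô isometry) sigma^2 * int_0^t exp(-2 theta (t - s)) ds = sigma^2 * (1 - exp(-2 theta t)) / (2 theta), independent of x_0.
With theta = 5, sigma = 8/5:
  Var(X_t) = (8/5)^2 * (1 - exp(-2*5 t)) / (2 * 5) = 32/125 - 32*exp(-10*t)/125.
As t -> infinity, exp(-2*5 t) -> 0, so the stationary variance is sigma^2 / (2 theta) = 32/125.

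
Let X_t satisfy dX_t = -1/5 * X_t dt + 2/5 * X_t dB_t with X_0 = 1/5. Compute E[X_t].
E[X_t] = exp(-t/5)/5

For GBM dX = mu X dt + sigma X dB with X_0 = x_0, apply Itô to Y = log X: dY = (mu - sigma^2/2) dt + sigma dB, so Y_t = log(x_0) + (mu - sigma^2/2) t + sigma B_t and hence X_t = x_0 * exp((mu - sigma^2/2) t + sigma B_t).
With mu = -1/5, sigma = 2/5, x_0 = 1/5, this gives:
  X_t = 1/5 * exp((-7/25) * t + (2/5) * B_t).
Since sigma*B_t ~ Normal(0, sigma^2 t), E[exp(sigma*B_t)] = exp(sigma^2 t / 2); so E[X_t] = x_0 * exp((mu - sigma^2/2) t) * exp(sigma^2 t / 2) = x_0 * exp(mu t) = exp(-t/5)/5.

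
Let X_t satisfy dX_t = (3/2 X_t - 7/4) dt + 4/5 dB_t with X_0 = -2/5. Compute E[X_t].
E[X_t] = 7/6 - 47*exp(3*t/2)/30

Taking expectations and using E[dB_t] = 0, the mean m(t) = E[X_t] satisfies the ODE m'(t) = a m(t) + b with m(0) = x_0. With a = 3/2, b = -7/4, x_0 = -2/5, the solution is
  m(t) = x_0 * exp(a t) + (b/a) * (exp(a t) - 1)
       = (-2/5) * exp((3/2) t) + ((-7/4)/(3/2)) * (exp((3/2) t) - 1)
       = 7/6 - 47*exp(3*t/2)/30.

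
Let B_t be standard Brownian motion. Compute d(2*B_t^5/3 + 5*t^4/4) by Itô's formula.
d(2*B_t^5/3 + 5*t^4/4) = (20*B_t^3/3 + 5*t^3) dt + (10*B_t^4/3) dB_t

Itô's formula for f(t, x): d f(t, B_t) = (f_t + (1/2) f_xx) dt + f_x dB_t. Compute partials of f(t, x) = 5*t^4/4 + 2*x^5/3:
  f_t(t,x)  = 5*t^3
  f_x(t,x)  = 10*x^4/3
  f_xx(t,x) = 40*x^3/3
Assemble drift = f_t + (1/2) f_xx = 5*t^3 + 20*x^3/3 and diffusion = f_x = 10*x^4/3. Substituting x = B_t:
  d(2*B_t^5/3 + 5*t^4/4) = (20*B_t^3/3 + 5*t^3) dt + (10*B_t^4/3) dB_t.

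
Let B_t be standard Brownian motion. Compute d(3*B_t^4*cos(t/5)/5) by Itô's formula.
d(3*B_t^4*cos(t/5)/5) = (3*B_t^2*(-B_t^2*sin(t/5) + 30*cos(t/5))/25) dt + (12*B_t^3*cos(t/5)/5) dB_t

Itô's formula for f(t, x): d f(t, B_t) = (f_t + (1/2) f_xx) dt + f_x dB_t. Compute partials of f(t, x) = 3*x^4*cos(t/5)/5:
  f_t(t,x)  = -3*x^4*sin(t/5)/25
  f_x(t,x)  = 12*x^3*cos(t/5)/5
  f_xx(t,x) = 36*x^2*cos(t/5)/5
Assemble drift = f_t + (1/2) f_xx = 3*x^2*(-x^2*sin(t/5) + 30*cos(t/5))/25 and diffusion = f_x = 12*x^3*cos(t/5)/5. Substituting x = B_t:
  d(3*B_t^4*cos(t/5)/5) = (3*B_t^2*(-B_t^2*sin(t/5) + 30*cos(t/5))/25) dt + (12*B_t^3*cos(t/5)/5) dB_t.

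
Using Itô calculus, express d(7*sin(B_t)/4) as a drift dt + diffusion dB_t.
d(7*sin(B_t)/4) = (-7*sin(B_t)/8) dt + (7*cos(B_t)/4) dB_t

Itô's formula for f(B_t) gives d f(B_t) = f'(B_t) dB_t + (1/2) f''(B_t) dt. Compute derivatives of f(x) = 7*sin(x)/4:
  f'(x)  = 7*cos(x)/4
  f''(x) = -7*sin(x)/4
Substitute x = B_t and multiply the f'' term by 1/2:
  drift     = (1/2) * (-7*sin(x)/4) evaluated at B_t = -7*sin(B_t)/8
  diffusion = (7*cos(x)/4) evaluated at B_t = 7*cos(B_t)/4
Therefore d(7*sin(B_t)/4) = (-7*sin(B_t)/8) dt + (7*cos(B_t)/4) dB_t.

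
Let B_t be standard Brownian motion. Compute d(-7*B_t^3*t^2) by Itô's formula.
d(-7*B_t^3*t^2) = (7*B_t*t*(-2*B_t^2 - 3*t)) dt + (-21*B_t^2*t^2) dB_t

Itô's formula for f(t, x): d f(t, B_t) = (f_t + (1/2) f_xx) dt + f_x dB_t. Compute partials of f(t, x) = -7*t^2*x^3:
  f_t(t,x)  = -14*t*x^3
  f_x(t,x)  = -21*t^2*x^2
  f_xx(t,x) = -42*t^2*x
Assemble drift = f_t + (1/2) f_xx = 7*t*x*(-3*t - 2*x^2) and diffusion = f_x = -21*t^2*x^2. Substituting x = B_t:
  d(-7*B_t^3*t^2) = (7*B_t*t*(-2*B_t^2 - 3*t)) dt + (-21*B_t^2*t^2) dB_t.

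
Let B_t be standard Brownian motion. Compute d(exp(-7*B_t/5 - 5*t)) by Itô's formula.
d(exp(-7*B_t/5 - 5*t)) = (-201*exp(-7*B_t/5 - 5*t)/50) dt + (-7*exp(-7*B_t/5 - 5*t)/5) dB_t

Itô's formula for f(t, x): d f(t, B_t) = (f_t + (1/2) f_xx) dt + f_x dB_t. Compute partials of f(t, x) = exp(-5*t - 7*x/5):
  f_t(t,x)  = -5*exp(-5*t - 7*x/5)
  f_x(t,x)  = -7*exp(-5*t - 7*x/5)/5
  f_xx(t,x) = 49*exp(-5*t - 7*x/5)/25
Assemble drift = f_t + (1/2) f_xx = -201*exp(-5*t - 7*x/5)/50 and diffusion = f_x = -7*exp(-5*t - 7*x/5)/5. Substituting x = B_t:
  d(exp(-7*B_t/5 - 5*t)) = (-201*exp(-7*B_t/5 - 5*t)/50) dt + (-7*exp(-7*B_t/5 - 5*t)/5) dB_t.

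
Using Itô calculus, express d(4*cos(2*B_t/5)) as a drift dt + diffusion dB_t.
d(4*cos(2*B_t/5)) = (-8*cos(2*B_t/5)/25) dt + (-8*sin(2*B_t/5)/5) dB_t

Itô's formula for f(B_t) gives d f(B_t) = f'(B_t) dB_t + (1/2) f''(B_t) dt. Compute derivatives of f(x) = 4*cos(2*x/5):
  f'(x)  = -8*sin(2*x/5)/5
  f''(x) = -16*cos(2*x/5)/25
Substitute x = B_t and multiply the f'' term by 1/2:
  drift     = (1/2) * (-16*cos(2*x/5)/25) evaluated at B_t = -8*cos(2*B_t/5)/25
  diffusion = (-8*sin(2*x/5)/5) evaluated at B_t = -8*sin(2*B_t/5)/5
Therefore d(4*cos(2*B_t/5)) = (-8*cos(2*B_t/5)/25) dt + (-8*sin(2*B_t/5)/5) dB_t.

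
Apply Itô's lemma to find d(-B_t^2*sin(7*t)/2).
d(-B_t^2*sin(7*t)/2) = (-7*B_t^2*cos(7*t)/2 - sin(7*t)/2) dt + (-B_t*sin(7*t)) dB_t

Itô's formula for f(t, x): d f(t, B_t) = (f_t + (1/2) f_xx) dt + f_x dB_t. Compute partials of f(t, x) = -x^2*sin(7*t)/2:
  f_t(t,x)  = -7*x^2*cos(7*t)/2
  f_x(t,x)  = -x*sin(7*t)
  f_xx(t,x) = -sin(7*t)
Assemble drift = f_t + (1/2) f_xx = -7*x^2*cos(7*t)/2 - sin(7*t)/2 and diffusion = f_x = -x*sin(7*t). Substituting x = B_t:
  d(-B_t^2*sin(7*t)/2) = (-7*B_t^2*cos(7*t)/2 - sin(7*t)/2) dt + (-B_t*sin(7*t)) dB_t.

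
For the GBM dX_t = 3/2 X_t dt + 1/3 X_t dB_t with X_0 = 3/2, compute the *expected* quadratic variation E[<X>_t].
E[<X>_t] = 9*exp(28*t/9)/112 - 9/112

<X>_t = int_0^t ((1/3) * X_s)^2 ds. Taking expectation inside the integral: E[<X>_t] = (1/3)^2 * int_0^t E[X_s^2] ds. For GBM, E[X_s^2] = x_0^2 * exp((2 mu + sigma^2) s). Integrating:
  E[<X>_t] = (1/3)^2 * (3/2)^2 * (exp((2*(3/2) + (1/3)^2) t) - 1) / (2*(3/2) + (1/3)^2)
           = (1/3)^2 * (3/2)^2 * (exp((28/9) t) - 1) / (28/9) = 9*exp(28*t/9)/112 - 9/112.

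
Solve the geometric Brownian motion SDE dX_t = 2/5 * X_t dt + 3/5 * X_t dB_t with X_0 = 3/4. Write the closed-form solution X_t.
X_t = 3/4 * exp((11/50) * t + (3/5) * B_t)

For GBM dX = mu X dt + sigma X dB with X_0 = x_0, apply Itô to Y = log X: dY = (mu - sigma^2/2) dt + sigma dB, so Y_t = log(x_0) + (mu - sigma^2/2) t + sigma B_t and hence X_t = x_0 * exp((mu - sigma^2/2) t + sigma B_t).
With mu = 2/5, sigma = 3/5, x_0 = 3/4, this gives:
  X_t = 3/4 * exp((11/50) * t + (3/5) * B_t).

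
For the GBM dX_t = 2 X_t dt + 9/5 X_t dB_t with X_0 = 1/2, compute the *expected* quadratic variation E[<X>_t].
E[<X>_t] = 81*exp(181*t/25)/724 - 81/724

<X>_t = int_0^t ((9/5) * X_s)^2 ds. Taking expectation inside the integral: E[<X>_t] = (9/5)^2 * int_0^t E[X_s^2] ds. For GBM, E[X_s^2] = x_0^2 * exp((2 mu + sigma^2) s). Integrating:
  E[<X>_t] = (9/5)^2 * (1/2)^2 * (exp((2*2 + (9/5)^2) t) - 1) / (2*2 + (9/5)^2)
           = (9/5)^2 * (1/2)^2 * (exp((181/25) t) - 1) / (181/25) = 81*exp(181*t/25)/724 - 81/724.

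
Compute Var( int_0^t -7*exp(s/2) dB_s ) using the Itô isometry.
Var = 49*exp(t) - 49

The Itô integral of a deterministic integrand f(s) has mean 0 because each increment f(s) * (B_{s+ds} - B_s) has mean 0. By the Itô isometry:
  Var( int_0^t f(s) dB_s ) = E[ (int_0^t f(s) dB_s)^2 ] = int_0^t f(s)^2 ds.
Here f(s) = -7*exp(s/2), so f(s)^2 = 49*exp(s). Integrate:
  int_0^t (49*exp(s)) ds = 49*exp(t) - 49.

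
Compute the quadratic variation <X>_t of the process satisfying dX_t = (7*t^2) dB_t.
<X>_t = 49*t^5/5

For an Itô process dX_t = a(t) dt + b(t) dB_t, the quadratic variation is <X>_t = int_0^t b(s)^2 ds (the drift term does not contribute). Here b(s) = 7*s^2, so
  b(s)^2 = 49*s^4.
Integrating from 0 to t:
  <X>_t = int_0^t (49*s^4) ds = 49*t^5/5.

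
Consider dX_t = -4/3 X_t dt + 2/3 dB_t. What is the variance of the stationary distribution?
lim Var(X_t) = 1/6

The OU SDE dX = -theta X dt + sigma dB admits the integrating factor exp(theta t): d(exp(theta t) X_t) = sigma exp(theta t) dB_t. Integrating from 0 to t gives X_t = x_0 * exp(-theta t) + sigma * int_0^t exp(-theta (t-s)) dB_s for any initial x_0. The Itô integral has variance (by the Itô isometry) sigma^2 * int_0^t exp(-2 theta (t - s)) ds = sigma^2 * (1 - exp(-2 theta t)) / (2 theta), independent of x_0.
With theta = 4/3, sigma = 2/3:
  Var(X_t) = (2/3)^2 * (1 - exp(-2*4/3 t)) / (2 * 4/3) = 1/6 - exp(-8*t/3)/6.
As t -> infinity, exp(-2*4/3 t) -> 0, so the stationary variance is sigma^2 / (2 theta) = 1/6.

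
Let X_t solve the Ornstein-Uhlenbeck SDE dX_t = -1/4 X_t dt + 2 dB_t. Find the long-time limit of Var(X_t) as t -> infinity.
lim Var(X_t) = 8

The OU SDE dX = -theta X dt + sigma dB admits the integrating factor exp(theta t): d(exp(theta t) X_t) = sigma exp(theta t) dB_t. Integrating from 0 to t gives X_t = x_0 * exp(-theta t) + sigma * int_0^t exp(-theta (t-s)) dB_s for any initial x_0. The Itô integral has variance (by the Itô isometry) sigma^2 * int_0^t exp(-2 theta (t - s)) ds = sigma^2 * (1 - exp(-2 theta t)) / (2 theta), independent of x_0.
With theta = 1/4, sigma = 2:
  Var(X_t) = (2)^2 * (1 - exp(-2*1/4 t)) / (2 * 1/4) = 8 - 8*exp(-t/2).
As t -> infinity, exp(-2*1/4 t) -> 0, so the stationary variance is sigma^2 / (2 theta) = 8.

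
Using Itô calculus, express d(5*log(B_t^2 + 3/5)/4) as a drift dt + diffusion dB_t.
d(5*log(B_t^2 + 3/5)/4) = (25*(3 - 5*B_t^2)/(4*(5*B_t^2 + 3)^2)) dt + (25*B_t/(2*(5*B_t^2 + 3))) dB_t

Itô's formula for f(B_t) gives d f(B_t) = f'(B_t) dB_t + (1/2) f''(B_t) dt. Compute derivatives of f(x) = 5*log(x^2 + 3/5)/4:
  f'(x)  = 25*x/(2*(5*x^2 + 3))
  f''(x) = 25*(3 - 5*x^2)/(2*(5*x^2 + 3)^2)
Substitute x = B_t and multiply the f'' term by 1/2:
  drift     = (1/2) * (25*(3 - 5*x^2)/(2*(5*x^2 + 3)^2)) evaluated at B_t = 25*(3 - 5*B_t^2)/(4*(5*B_t^2 + 3)^2)
  diffusion = (25*x/(2*(5*x^2 + 3))) evaluated at B_t = 25*B_t/(2*(5*B_t^2 + 3))
Therefore d(5*log(B_t^2 + 3/5)/4) = (25*(3 - 5*B_t^2)/(4*(5*B_t^2 + 3)^2)) dt + (25*B_t/(2*(5*B_t^2 + 3))) dB_t.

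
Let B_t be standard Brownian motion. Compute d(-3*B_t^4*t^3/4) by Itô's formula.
d(-3*B_t^4*t^3/4) = (9*B_t^2*t^2*(-B_t^2 - 2*t)/4) dt + (-3*B_t^3*t^3) dB_t

Itô's formula for f(t, x): d f(t, B_t) = (f_t + (1/2) f_xx) dt + f_x dB_t. Compute partials of f(t, x) = -3*t^3*x^4/4:
  f_t(t,x)  = -9*t^2*x^4/4
  f_x(t,x)  = -3*t^3*x^3
  f_xx(t,x) = -9*t^3*x^2
Assemble drift = f_t + (1/2) f_xx = 9*t^2*x^2*(-2*t - x^2)/4 and diffusion = f_x = -3*t^3*x^3. Substituting x = B_t:
  d(-3*B_t^4*t^3/4) = (9*B_t^2*t^2*(-B_t^2 - 2*t)/4) dt + (-3*B_t^3*t^3) dB_t.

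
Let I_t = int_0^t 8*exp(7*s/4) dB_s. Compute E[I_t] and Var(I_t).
E[I_t] = 0; Var(I_t) = 128*exp(7*t/2)/7 - 128/7

The Itô integral of a deterministic integrand f(s) has mean 0 because each increment f(s) * (B_{s+ds} - B_s) has mean 0. By the Itô isometry:
  Var( int_0^t f(s) dB_s ) = E[ (int_0^t f(s) dB_s)^2 ] = int_0^t f(s)^2 ds.
Here f(s) = 8*exp(7*s/4), so f(s)^2 = 64*exp(7*s/2). Integrate:
  int_0^t (64*exp(7*s/2)) ds = 128*exp(7*t/2)/7 - 128/7.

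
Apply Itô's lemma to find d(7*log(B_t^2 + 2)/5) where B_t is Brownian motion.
d(7*log(B_t^2 + 2)/5) = (7*(2 - B_t^2)/(5*(B_t^2 + 2)^2)) dt + (14*B_t/(5*(B_t^2 + 2))) dB_t

Itô's formula for f(B_t) gives d f(B_t) = f'(B_t) dB_t + (1/2) f''(B_t) dt. Compute derivatives of f(x) = 7*log(x^2 + 2)/5:
  f'(x)  = 14*x/(5*(x^2 + 2))
  f''(x) = 14*(2 - x^2)/(5*(x^2 + 2)^2)
Substitute x = B_t and multiply the f'' term by 1/2:
  drift     = (1/2) * (14*(2 - x^2)/(5*(x^2 + 2)^2)) evaluated at B_t = 7*(2 - B_t^2)/(5*(B_t^2 + 2)^2)
  diffusion = (14*x/(5*(x^2 + 2))) evaluated at B_t = 14*B_t/(5*(B_t^2 + 2))
Therefore d(7*log(B_t^2 + 2)/5) = (7*(2 - B_t^2)/(5*(B_t^2 + 2)^2)) dt + (14*B_t/(5*(B_t^2 + 2))) dB_t.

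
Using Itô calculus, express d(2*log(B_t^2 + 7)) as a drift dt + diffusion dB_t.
d(2*log(B_t^2 + 7)) = (2*(7 - B_t^2)/(B_t^2 + 7)^2) dt + (4*B_t/(B_t^2 + 7)) dB_t

Itô's formula for f(B_t) gives d f(B_t) = f'(B_t) dB_t + (1/2) f''(B_t) dt. Compute derivatives of f(x) = 2*log(x^2 + 7):
  f'(x)  = 4*x/(x^2 + 7)
  f''(x) = 4*(7 - x^2)/(x^2 + 7)^2
Substitute x = B_t and multiply the f'' term by 1/2:
  drift     = (1/2) * (4*(7 - x^2)/(x^2 + 7)^2) evaluated at B_t = 2*(7 - B_t^2)/(B_t^2 + 7)^2
  diffusion = (4*x/(x^2 + 7)) evaluated at B_t = 4*B_t/(B_t^2 + 7)
Therefore d(2*log(B_t^2 + 7)) = (2*(7 - B_t^2)/(B_t^2 + 7)^2) dt + (4*B_t/(B_t^2 + 7)) dB_t.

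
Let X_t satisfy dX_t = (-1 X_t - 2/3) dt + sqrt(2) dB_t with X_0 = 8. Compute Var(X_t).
Var(X_t) = 1 - exp(-2*t)

The variance V(t) = Var(X_t) satisfies V'(t) = 2 a V(t) + c^2 with V(0) = 0 (drift coefficient is linear in X, diffusion is constant). With a = -1, c = sqrt(2), the solution is
  V(t) = (c^2 / (2 a)) * (exp(2 a t) - 1)
       = (sqrt(2)^2 / (2*(-1))) * (exp((-2) t) - 1)
       = 1 - exp(-2*t).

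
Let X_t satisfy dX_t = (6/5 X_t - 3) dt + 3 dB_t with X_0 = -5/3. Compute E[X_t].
E[X_t] = 5/2 - 25*exp(6*t/5)/6

Taking expectations and using E[dB_t] = 0, the mean m(t) = E[X_t] satisfies the ODE m'(t) = a m(t) + b with m(0) = x_0. With a = 6/5, b = -3, x_0 = -5/3, the solution is
  m(t) = x_0 * exp(a t) + (b/a) * (exp(a t) - 1)
       = (-5/3) * exp((6/5) t) + ((-3)/(6/5)) * (exp((6/5) t) - 1)
       = 5/2 - 25*exp(6*t/5)/6.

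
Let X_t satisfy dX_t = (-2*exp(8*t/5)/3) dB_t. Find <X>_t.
<X>_t = 5*exp(16*t/5)/36 - 5/36

For an Itô process dX_t = a(t) dt + b(t) dB_t, the quadratic variation is <X>_t = int_0^t b(s)^2 ds (the drift term does not contribute). Here b(s) = -2*exp(8*s/5)/3, so
  b(s)^2 = 4*exp(16*s/5)/9.
Integrating from 0 to t:
  <X>_t = int_0^t (4*exp(16*s/5)/9) ds = 5*exp(16*t/5)/36 - 5/36.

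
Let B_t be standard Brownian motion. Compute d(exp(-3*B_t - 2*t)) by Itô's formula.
d(exp(-3*B_t - 2*t)) = (5*exp(-3*B_t - 2*t)/2) dt + (-3*exp(-3*B_t - 2*t)) dB_t

Itô's formula for f(t, x): d f(t, B_t) = (f_t + (1/2) f_xx) dt + f_x dB_t. Compute partials of f(t, x) = exp(-2*t - 3*x):
  f_t(t,x)  = -2*exp(-2*t - 3*x)
  f_x(t,x)  = -3*exp(-2*t - 3*x)
  f_xx(t,x) = 9*exp(-2*t - 3*x)
Assemble drift = f_t + (1/2) f_xx = 5*exp(-2*t - 3*x)/2 and diffusion = f_x = -3*exp(-2*t - 3*x). Substituting x = B_t:
  d(exp(-3*B_t - 2*t)) = (5*exp(-3*B_t - 2*t)/2) dt + (-3*exp(-3*B_t - 2*t)) dB_t.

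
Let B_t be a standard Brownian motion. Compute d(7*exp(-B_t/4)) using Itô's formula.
d(7*exp(-B_t/4)) = (7*exp(-B_t/4)/32) dt + (-7*exp(-B_t/4)/4) dB_t

Itô's formula for f(B_t) gives d f(B_t) = f'(B_t) dB_t + (1/2) f''(B_t) dt. Compute derivatives of f(x) = 7*exp(-x/4):
  f'(x)  = -7*exp(-x/4)/4
  f''(x) = 7*exp(-x/4)/16
Substitute x = B_t and multiply the f'' term by 1/2:
  drift     = (1/2) * (7*exp(-x/4)/16) evaluated at B_t = 7*exp(-B_t/4)/32
  diffusion = (-7*exp(-x/4)/4) evaluated at B_t = -7*exp(-B_t/4)/4
Therefore d(7*exp(-B_t/4)) = (7*exp(-B_t/4)/32) dt + (-7*exp(-B_t/4)/4) dB_t.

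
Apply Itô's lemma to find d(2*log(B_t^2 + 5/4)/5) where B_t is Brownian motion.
d(2*log(B_t^2 + 5/4)/5) = (8*(5 - 4*B_t^2)/(5*(4*B_t^2 + 5)^2)) dt + (16*B_t/(5*(4*B_t^2 + 5))) dB_t

Itô's formula for f(B_t) gives d f(B_t) = f'(B_t) dB_t + (1/2) f''(B_t) dt. Compute derivatives of f(x) = 2*log(x^2 + 5/4)/5:
  f'(x)  = 16*x/(5*(4*x^2 + 5))
  f''(x) = 16*(5 - 4*x^2)/(5*(4*x^2 + 5)^2)
Substitute x = B_t and multiply the f'' term by 1/2:
  drift     = (1/2) * (16*(5 - 4*x^2)/(5*(4*x^2 + 5)^2)) evaluated at B_t = 8*(5 - 4*B_t^2)/(5*(4*B_t^2 + 5)^2)
  diffusion = (16*x/(5*(4*x^2 + 5))) evaluated at B_t = 16*B_t/(5*(4*B_t^2 + 5))
Therefore d(2*log(B_t^2 + 5/4)/5) = (8*(5 - 4*B_t^2)/(5*(4*B_t^2 + 5)^2)) dt + (16*B_t/(5*(4*B_t^2 + 5))) dB_t.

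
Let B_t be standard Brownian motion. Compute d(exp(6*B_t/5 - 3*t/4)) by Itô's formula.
d(exp(6*B_t/5 - 3*t/4)) = (-3*exp(6*B_t/5 - 3*t/4)/100) dt + (6*exp(6*B_t/5 - 3*t/4)/5) dB_t

Itô's formula for f(t, x): d f(t, B_t) = (f_t + (1/2) f_xx) dt + f_x dB_t. Compute partials of f(t, x) = exp(-3*t/4 + 6*x/5):
  f_t(t,x)  = -3*exp(-3*t/4 + 6*x/5)/4
  f_x(t,x)  = 6*exp(-3*t/4 + 6*x/5)/5
  f_xx(t,x) = 36*exp(-3*t/4 + 6*x/5)/25
Assemble drift = f_t + (1/2) f_xx = -3*exp(-3*t/4 + 6*x/5)/100 and diffusion = f_x = 6*exp(-3*t/4 + 6*x/5)/5. Substituting x = B_t:
  d(exp(6*B_t/5 - 3*t/4)) = (-3*exp(6*B_t/5 - 3*t/4)/100) dt + (6*exp(6*B_t/5 - 3*t/4)/5) dB_t.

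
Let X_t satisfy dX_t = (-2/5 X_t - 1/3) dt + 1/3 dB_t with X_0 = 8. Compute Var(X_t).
Var(X_t) = 5/36 - 5*exp(-4*t/5)/36

The variance V(t) = Var(X_t) satisfies V'(t) = 2 a V(t) + c^2 with V(0) = 0 (drift coefficient is linear in X, diffusion is constant). With a = -2/5, c = 1/3, the solution is
  V(t) = (c^2 / (2 a)) * (exp(2 a t) - 1)
       = ((1/3)^2 / (2*(-2/5))) * (exp((-4/5) t) - 1)
       = 5/36 - 5*exp(-4*t/5)/36.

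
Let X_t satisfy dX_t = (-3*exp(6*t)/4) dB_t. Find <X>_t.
<X>_t = 3*exp(12*t)/64 - 3/64

For an Itô process dX_t = a(t) dt + b(t) dB_t, the quadratic variation is <X>_t = int_0^t b(s)^2 ds (the drift term does not contribute). Here b(s) = -3*exp(6*s)/4, so
  b(s)^2 = 9*exp(12*s)/16.
Integrating from 0 to t:
  <X>_t = int_0^t (9*exp(12*s)/16) ds = 3*exp(12*t)/64 - 3/64.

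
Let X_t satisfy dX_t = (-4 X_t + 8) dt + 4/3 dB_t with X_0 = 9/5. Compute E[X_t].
E[X_t] = 2 - exp(-4*t)/5

Taking expectations and using E[dB_t] = 0, the mean m(t) = E[X_t] satisfies the ODE m'(t) = a m(t) + b with m(0) = x_0. With a = -4, b = 8, x_0 = 9/5, the solution is
  m(t) = x_0 * exp(a t) + (b/a) * (exp(a t) - 1)
       = (9/5) * exp((-4) t) + (8/(-4)) * (exp((-4) t) - 1)
       = 2 - exp(-4*t)/5.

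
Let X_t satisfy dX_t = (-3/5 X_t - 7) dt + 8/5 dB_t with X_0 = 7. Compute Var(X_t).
Var(X_t) = 32/15 - 32*exp(-6*t/5)/15

The variance V(t) = Var(X_t) satisfies V'(t) = 2 a V(t) + c^2 with V(0) = 0 (drift coefficient is linear in X, diffusion is constant). With a = -3/5, c = 8/5, the solution is
  V(t) = (c^2 / (2 a)) * (exp(2 a t) - 1)
       = ((8/5)^2 / (2*(-3/5))) * (exp((-6/5) t) - 1)
       = 32/15 - 32*exp(-6*t/5)/15.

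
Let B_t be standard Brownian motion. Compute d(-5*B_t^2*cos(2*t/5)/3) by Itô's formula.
d(-5*B_t^2*cos(2*t/5)/3) = (2*B_t^2*sin(2*t/5)/3 - 5*cos(2*t/5)/3) dt + (-10*B_t*cos(2*t/5)/3) dB_t

Itô's formula for f(t, x): d f(t, B_t) = (f_t + (1/2) f_xx) dt + f_x dB_t. Compute partials of f(t, x) = -5*x^2*cos(2*t/5)/3:
  f_t(t,x)  = 2*x^2*sin(2*t/5)/3
  f_x(t,x)  = -10*x*cos(2*t/5)/3
  f_xx(t,x) = -10*cos(2*t/5)/3
Assemble drift = f_t + (1/2) f_xx = 2*x^2*sin(2*t/5)/3 - 5*cos(2*t/5)/3 and diffusion = f_x = -10*x*cos(2*t/5)/3. Substituting x = B_t:
  d(-5*B_t^2*cos(2*t/5)/3) = (2*B_t^2*sin(2*t/5)/3 - 5*cos(2*t/5)/3) dt + (-10*B_t*cos(2*t/5)/3) dB_t.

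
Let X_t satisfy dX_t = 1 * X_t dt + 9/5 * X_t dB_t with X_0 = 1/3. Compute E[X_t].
E[X_t] = exp(t)/3

For GBM dX = mu X dt + sigma X dB with X_0 = x_0, apply Itô to Y = log X: dY = (mu - sigma^2/2) dt + sigma dB, so Y_t = log(x_0) + (mu - sigma^2/2) t + sigma B_t and hence X_t = x_0 * exp((mu - sigma^2/2) t + sigma B_t).
With mu = 1, sigma = 9/5, x_0 = 1/3, this gives:
  X_t = 1/3 * exp((-31/50) * t + (9/5) * B_t).
Since sigma*B_t ~ Normal(0, sigma^2 t), E[exp(sigma*B_t)] = exp(sigma^2 t / 2); so E[X_t] = x_0 * exp((mu - sigma^2/2) t) * exp(sigma^2 t / 2) = x_0 * exp(mu t) = exp(t)/3.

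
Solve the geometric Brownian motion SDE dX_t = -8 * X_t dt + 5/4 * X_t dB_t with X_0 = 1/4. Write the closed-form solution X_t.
X_t = 1/4 * exp((-281/32) * t + (5/4) * B_t)

For GBM dX = mu X dt + sigma X dB with X_0 = x_0, apply Itô to Y = log X: dY = (mu - sigma^2/2) dt + sigma dB, so Y_t = log(x_0) + (mu - sigma^2/2) t + sigma B_t and hence X_t = x_0 * exp((mu - sigma^2/2) t + sigma B_t).
With mu = -8, sigma = 5/4, x_0 = 1/4, this gives:
  X_t = 1/4 * exp((-281/32) * t + (5/4) * B_t).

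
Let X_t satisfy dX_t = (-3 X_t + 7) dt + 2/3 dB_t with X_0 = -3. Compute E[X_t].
E[X_t] = 7/3 - 16*exp(-3*t)/3

Taking expectations and using E[dB_t] = 0, the mean m(t) = E[X_t] satisfies the ODE m'(t) = a m(t) + b with m(0) = x_0. With a = -3, b = 7, x_0 = -3, the solution is
  m(t) = x_0 * exp(a t) + (b/a) * (exp(a t) - 1)
       = (-3) * exp((-3) t) + (7/(-3)) * (exp((-3) t) - 1)
       = 7/3 - 16*exp(-3*t)/3.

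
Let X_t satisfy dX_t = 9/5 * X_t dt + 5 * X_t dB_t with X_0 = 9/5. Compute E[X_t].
E[X_t] = 9*exp(9*t/5)/5

For GBM dX = mu X dt + sigma X dB with X_0 = x_0, apply Itô to Y = log X: dY = (mu - sigma^2/2) dt + sigma dB, so Y_t = log(x_0) + (mu - sigma^2/2) t + sigma B_t and hence X_t = x_0 * exp((mu - sigma^2/2) t + sigma B_t).
With mu = 9/5, sigma = 5, x_0 = 9/5, this gives:
  X_t = 9/5 * exp((-107/10) * t + (5) * B_t).
Since sigma*B_t ~ Normal(0, sigma^2 t), E[exp(sigma*B_t)] = exp(sigma^2 t / 2); so E[X_t] = x_0 * exp((mu - sigma^2/2) t) * exp(sigma^2 t / 2) = x_0 * exp(mu t) = 9*exp(9*t/5)/5.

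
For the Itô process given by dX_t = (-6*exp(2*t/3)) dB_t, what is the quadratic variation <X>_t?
<X>_t = 27*exp(4*t/3) - 27

For an Itô process dX_t = a(t) dt + b(t) dB_t, the quadratic variation is <X>_t = int_0^t b(s)^2 ds (the drift term does not contribute). Here b(s) = -6*exp(2*s/3), so
  b(s)^2 = 36*exp(4*s/3).
Integrating from 0 to t:
  <X>_t = int_0^t (36*exp(4*s/3)) ds = 27*exp(4*t/3) - 27.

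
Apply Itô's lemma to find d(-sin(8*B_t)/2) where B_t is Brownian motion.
d(-sin(8*B_t)/2) = (16*sin(8*B_t)) dt + (-4*cos(8*B_t)) dB_t

Itô's formula for f(B_t) gives d f(B_t) = f'(B_t) dB_t + (1/2) f''(B_t) dt. Compute derivatives of f(x) = -sin(8*x)/2:
  f'(x)  = -4*cos(8*x)
  f''(x) = 32*sin(8*x)
Substitute x = B_t and multiply the f'' term by 1/2:
  drift     = (1/2) * (32*sin(8*x)) evaluated at B_t = 16*sin(8*B_t)
  diffusion = (-4*cos(8*x)) evaluated at B_t = -4*cos(8*B_t)
Therefore d(-sin(8*B_t)/2) = (16*sin(8*B_t)) dt + (-4*cos(8*B_t)) dB_t.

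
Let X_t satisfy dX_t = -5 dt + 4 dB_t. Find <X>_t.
<X>_t = 16*t

For an Itô process dX_t = a(t) dt + b(t) dB_t, the quadratic variation is <X>_t = int_0^t b(s)^2 ds (the drift term does not contribute). Here b(s) = 4, so
  b(s)^2 = 16.
Integrating from 0 to t:
  <X>_t = int_0^t (16) ds = 16*t.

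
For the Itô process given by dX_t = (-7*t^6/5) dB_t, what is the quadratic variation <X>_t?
<X>_t = 49*t^13/325

For an Itô process dX_t = a(t) dt + b(t) dB_t, the quadratic variation is <X>_t = int_0^t b(s)^2 ds (the drift term does not contribute). Here b(s) = -7*s^6/5, so
  b(s)^2 = 49*s^12/25.
Integrating from 0 to t:
  <X>_t = int_0^t (49*s^12/25) ds = 49*t^13/325.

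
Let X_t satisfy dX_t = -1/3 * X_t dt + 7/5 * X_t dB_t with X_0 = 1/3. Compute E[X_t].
E[X_t] = exp(-t/3)/3

For GBM dX = mu X dt + sigma X dB with X_0 = x_0, apply Itô to Y = log X: dY = (mu - sigma^2/2) dt + sigma dB, so Y_t = log(x_0) + (mu - sigma^2/2) t + sigma B_t and hence X_t = x_0 * exp((mu - sigma^2/2) t + sigma B_t).
With mu = -1/3, sigma = 7/5, x_0 = 1/3, this gives:
  X_t = 1/3 * exp((-197/150) * t + (7/5) * B_t).
Since sigma*B_t ~ Normal(0, sigma^2 t), E[exp(sigma*B_t)] = exp(sigma^2 t / 2); so E[X_t] = x_0 * exp((mu - sigma^2/2) t) * exp(sigma^2 t / 2) = x_0 * exp(mu t) = exp(-t/3)/3.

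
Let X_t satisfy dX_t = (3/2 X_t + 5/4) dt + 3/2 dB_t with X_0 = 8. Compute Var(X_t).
Var(X_t) = 3*exp(3*t)/4 - 3/4

The variance V(t) = Var(X_t) satisfies V'(t) = 2 a V(t) + c^2 with V(0) = 0 (drift coefficient is linear in X, diffusion is constant). With a = 3/2, c = 3/2, the solution is
  V(t) = (c^2 / (2 a)) * (exp(2 a t) - 1)
       = ((3/2)^2 / (2*(3/2))) * (exp(3 t) - 1)
       = 3*exp(3*t)/4 - 3/4.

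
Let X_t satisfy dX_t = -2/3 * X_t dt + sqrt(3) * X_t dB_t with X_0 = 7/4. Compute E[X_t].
E[X_t] = 7*exp(-2*t/3)/4

For GBM dX = mu X dt + sigma X dB with X_0 = x_0, apply Itô to Y = log X: dY = (mu - sigma^2/2) dt + sigma dB, so Y_t = log(x_0) + (mu - sigma^2/2) t + sigma B_t and hence X_t = x_0 * exp((mu - sigma^2/2) t + sigma B_t).
With mu = -2/3, sigma = sqrt(3), x_0 = 7/4, this gives:
  X_t = 7/4 * exp((-13/6) * t + (sqrt(3)) * B_t).
Since sigma*B_t ~ Normal(0, sigma^2 t), E[exp(sigma*B_t)] = exp(sigma^2 t / 2); so E[X_t] = x_0 * exp((mu - sigma^2/2) t) * exp(sigma^2 t / 2) = x_0 * exp(mu t) = 7*exp(-2*t/3)/4.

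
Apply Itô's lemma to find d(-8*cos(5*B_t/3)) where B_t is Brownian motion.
d(-8*cos(5*B_t/3)) = (100*cos(5*B_t/3)/9) dt + (40*sin(5*B_t/3)/3) dB_t

Itô's formula for f(B_t) gives d f(B_t) = f'(B_t) dB_t + (1/2) f''(B_t) dt. Compute derivatives of f(x) = -8*cos(5*x/3):
  f'(x)  = 40*sin(5*x/3)/3
  f''(x) = 200*cos(5*x/3)/9
Substitute x = B_t and multiply the f'' term by 1/2:
  drift     = (1/2) * (200*cos(5*x/3)/9) evaluated at B_t = 100*cos(5*B_t/3)/9
  diffusion = (40*sin(5*x/3)/3) evaluated at B_t = 40*sin(5*B_t/3)/3
Therefore d(-8*cos(5*B_t/3)) = (100*cos(5*B_t/3)/9) dt + (40*sin(5*B_t/3)/3) dB_t.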